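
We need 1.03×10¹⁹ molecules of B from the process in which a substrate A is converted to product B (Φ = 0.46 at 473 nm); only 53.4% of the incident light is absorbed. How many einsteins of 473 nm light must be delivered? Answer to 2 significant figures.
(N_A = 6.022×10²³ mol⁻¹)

7.0×10⁻⁵ einstein

Product: 1.03×10¹⁹ / 6.022×10²³ = 1.710×10⁻⁵ mol.
Photons that must be absorbed: 1.710×10⁻⁵ / 0.46 = 3.717×10⁻⁵ mol.
Incident photons needed: 3.717×10⁻⁵ / 0.534 = 6.961×10⁻⁵ mol.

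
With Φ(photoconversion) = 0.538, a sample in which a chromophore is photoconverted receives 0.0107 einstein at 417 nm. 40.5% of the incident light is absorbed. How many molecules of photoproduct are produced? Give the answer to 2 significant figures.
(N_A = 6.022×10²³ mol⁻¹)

Photons absorbed: 0.405 × 0.0107 = 0.004334 mol.
Product: Φ × n_abs = 0.538 × 0.004334 = 0.002332 mol.
As a count: 0.002332 × 6.022×10²³ = 1.4×10²¹.

1.4×10²¹ molecules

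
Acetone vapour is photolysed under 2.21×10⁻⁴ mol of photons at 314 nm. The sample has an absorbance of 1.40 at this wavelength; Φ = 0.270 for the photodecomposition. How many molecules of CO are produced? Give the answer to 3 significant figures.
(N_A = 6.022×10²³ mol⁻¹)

Fraction absorbed: 1 − 10^(−1.40) = 0.9602.
Photons absorbed: 0.9602 × 2.21×10⁻⁴ = 2.122×10⁻⁴ mol.
Product: Φ × n_abs = 0.270 × 2.122×10⁻⁴ = 5.729×10⁻⁵ mol.
As a count: 5.729×10⁻⁵ × 6.022×10²³ = 3.45×10¹⁹.

3.45×10¹⁹ molecules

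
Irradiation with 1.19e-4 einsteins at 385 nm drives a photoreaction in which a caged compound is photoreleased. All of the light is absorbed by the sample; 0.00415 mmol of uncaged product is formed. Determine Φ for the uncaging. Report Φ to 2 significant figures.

Product: 0.00415 mmol = 4.15e-6 mol.
Φ = 4.15e-6 mol / 1.19e-4 mol photons = 0.035.

Φ = 0.035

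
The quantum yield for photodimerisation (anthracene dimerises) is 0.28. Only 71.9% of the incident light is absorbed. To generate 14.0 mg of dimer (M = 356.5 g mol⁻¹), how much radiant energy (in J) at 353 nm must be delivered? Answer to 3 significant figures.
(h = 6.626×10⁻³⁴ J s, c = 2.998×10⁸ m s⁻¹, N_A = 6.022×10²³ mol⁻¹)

66.1 J

Product: 14.0 mg / 356.5 g mol⁻¹ = 3.927×10⁻⁵ mol.
Photons that must be absorbed: 3.927×10⁻⁵ / 0.28 = 1.403×10⁻⁴ mol.
Incident photons needed: 1.403×10⁻⁴ / 0.719 = 1.951×10⁻⁴ mol.
Photon energy: hc/λ = 5.627×10⁻¹⁹ J; per mole, 3.389×10⁵ J mol⁻¹.
Energy required: 1.951×10⁻⁴ × 3.389×10⁵ = 66.1 J.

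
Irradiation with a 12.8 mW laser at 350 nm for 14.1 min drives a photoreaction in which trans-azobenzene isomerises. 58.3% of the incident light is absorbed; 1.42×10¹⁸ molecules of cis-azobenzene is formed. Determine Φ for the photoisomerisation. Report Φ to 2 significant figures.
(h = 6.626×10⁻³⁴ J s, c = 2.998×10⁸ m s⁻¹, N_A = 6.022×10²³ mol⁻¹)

Product: 1.42×10¹⁸ / 6.022×10²³ = 2.358×10⁻⁶ mol.
Photon energy at 350 nm: hc/λ = (6.626×10⁻³⁴)(2.998×10⁸)/(350×10⁻⁹) = 5.676×10⁻¹⁹ J.
Energy delivered: (12.8 mW)(846 s) = 10.83 J.
Photons incident: 10.83 / 5.676×10⁻¹⁹ = 1.908×10¹⁹, i.e. 1.908×10¹⁹/6.022×10²³ = 3.168×10⁻⁵ mol.
Photons absorbed: 0.583 × 3.168×10⁻⁵ = 1.847×10⁻⁵ mol.
Φ = 2.358×10⁻⁶ mol / 1.847×10⁻⁵ mol photons = 0.13.

Φ = 0.13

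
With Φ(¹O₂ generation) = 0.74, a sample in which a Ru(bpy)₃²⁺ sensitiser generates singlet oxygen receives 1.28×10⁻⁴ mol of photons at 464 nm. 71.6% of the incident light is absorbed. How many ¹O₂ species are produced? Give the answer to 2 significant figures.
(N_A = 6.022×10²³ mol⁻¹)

4.1×10¹⁹ species

Photons absorbed: 0.716 × 1.28×10⁻⁴ = 9.165×10⁻⁵ mol.
Product: Φ × n_abs = 0.74 × 9.165×10⁻⁵ = 6.782×10⁻⁵ mol.
As a count: 6.782×10⁻⁵ × 6.022×10²³ = 4.1×10¹⁹.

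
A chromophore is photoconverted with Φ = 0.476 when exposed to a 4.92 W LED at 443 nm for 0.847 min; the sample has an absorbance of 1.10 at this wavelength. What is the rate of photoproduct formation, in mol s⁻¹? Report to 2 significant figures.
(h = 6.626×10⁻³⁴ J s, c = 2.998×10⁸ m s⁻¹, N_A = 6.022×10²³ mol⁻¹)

8.0×10⁻⁶ mol s⁻¹

Photon energy at 443 nm: hc/λ = (6.626×10⁻³⁴)(2.998×10⁸)/(443×10⁻⁹) = 4.484×10⁻¹⁹ J.
Energy delivered: (4.92 W)(50.82 s) = 250.0 J.
Photons incident: 250.0 / 4.484×10⁻¹⁹ = 5.575×10²⁰, i.e. 5.575×10²⁰/6.022×10²³ = 9.258×10⁻⁴ mol.
Fraction absorbed: 1 − 10^(−1.10) = 0.9206.
Photons absorbed: 0.9206 × 9.258×10⁻⁴ = 8.523×10⁻⁴ mol.
Product formed: 0.476 × 8.523×10⁻⁴ = 4.057×10⁻⁴ mol.
Rate: 4.057×10⁻⁴ / 50.82 s = 8.0×10⁻⁶ mol s⁻¹.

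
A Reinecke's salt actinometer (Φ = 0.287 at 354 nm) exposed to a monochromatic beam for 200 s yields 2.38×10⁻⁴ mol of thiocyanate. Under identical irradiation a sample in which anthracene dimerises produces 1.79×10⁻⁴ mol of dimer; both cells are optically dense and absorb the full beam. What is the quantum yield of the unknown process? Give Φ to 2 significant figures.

Photons absorbed by the actinometer: 2.38×10⁻⁴ / 0.287 = 8.293×10⁻⁴ mol.
Φ(unknown) = 1.79×10⁻⁴ / 8.293×10⁻⁴ = 0.22.

Φ = 0.22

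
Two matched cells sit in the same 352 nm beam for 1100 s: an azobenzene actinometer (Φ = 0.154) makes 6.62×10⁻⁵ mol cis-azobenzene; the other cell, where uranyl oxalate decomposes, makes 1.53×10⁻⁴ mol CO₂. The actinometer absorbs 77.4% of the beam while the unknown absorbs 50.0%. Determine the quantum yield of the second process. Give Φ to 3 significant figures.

Photons absorbed by the actinometer: 6.62×10⁻⁵ / 0.154 = 4.299×10⁻⁴ mol.
Incident flux: 4.299×10⁻⁴ / 0.774 = 5.554×10⁻⁴ einstein.
Absorbed by unknown: 0.500 × 5.554×10⁻⁴ = 2.777×10⁻⁴ mol.
Φ(unknown) = 1.53×10⁻⁴ / 2.777×10⁻⁴ = 0.551.

Φ = 0.551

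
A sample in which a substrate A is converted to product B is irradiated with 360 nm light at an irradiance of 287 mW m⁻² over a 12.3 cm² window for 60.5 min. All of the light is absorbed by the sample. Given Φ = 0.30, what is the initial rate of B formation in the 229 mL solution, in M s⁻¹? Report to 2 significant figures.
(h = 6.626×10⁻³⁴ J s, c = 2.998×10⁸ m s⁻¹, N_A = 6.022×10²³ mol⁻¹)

Photon energy at 360 nm: hc/λ = (6.626×10⁻³⁴)(2.998×10⁸)/(360×10⁻⁹) = 5.518×10⁻¹⁹ J.
Energy delivered: (287 mW m⁻²)(12.3×10⁻⁴ m²)(3630 s) = 1.281 J.
Photons incident: 1.281 / 5.518×10⁻¹⁹ = 2.321×10¹⁸, i.e. 2.321×10¹⁸/6.022×10²³ = 3.854×10⁻⁶ mol.
Product formed: 0.30 × 3.854×10⁻⁶ = 1.156×10⁻⁶ mol.
Rate: 1.156×10⁻⁶ mol / (3630 s × 0.229 L) = 1.4×10⁻⁹ M s⁻¹.

1.4×10⁻⁹ M s⁻¹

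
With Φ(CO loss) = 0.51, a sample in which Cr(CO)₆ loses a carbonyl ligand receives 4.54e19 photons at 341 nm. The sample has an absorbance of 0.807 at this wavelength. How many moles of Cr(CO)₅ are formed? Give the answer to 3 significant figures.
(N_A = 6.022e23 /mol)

Moles of photons: 4.54e19 / 6.022e23 = 7.539e-5 mol.
Fraction absorbed: 1 − 10^(−0.807) = 0.8440.
Photons absorbed: 0.8440 × 7.539e-5 = 6.363e-5 mol.
Product: Φ × n_abs = 0.51 × 6.363e-5 = 3.245e-5 mol.

3.25e-5 mol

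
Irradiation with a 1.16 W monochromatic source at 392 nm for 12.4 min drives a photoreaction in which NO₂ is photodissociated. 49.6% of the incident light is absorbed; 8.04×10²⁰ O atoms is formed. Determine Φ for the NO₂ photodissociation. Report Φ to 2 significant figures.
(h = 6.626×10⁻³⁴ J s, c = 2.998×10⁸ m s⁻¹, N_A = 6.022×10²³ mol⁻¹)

Product: 8.04×10²⁰ / 6.022×10²³ = 0.001335 mol.
Photon energy at 392 nm: hc/λ = (6.626×10⁻³⁴)(2.998×10⁸)/(392×10⁻⁹) = 5.068×10⁻¹⁹ J.
Energy delivered: (1.16 W)(744 s) = 863.0 J.
Photons incident: 863.0 / 5.068×10⁻¹⁹ = 1.703×10²¹, i.e. 1.703×10²¹/6.022×10²³ = 0.002828 mol.
Photons absorbed: 0.496 × 0.002828 = 0.001403 mol.
Φ = 0.001335 mol / 0.001403 mol photons = 0.95.

Φ = 0.95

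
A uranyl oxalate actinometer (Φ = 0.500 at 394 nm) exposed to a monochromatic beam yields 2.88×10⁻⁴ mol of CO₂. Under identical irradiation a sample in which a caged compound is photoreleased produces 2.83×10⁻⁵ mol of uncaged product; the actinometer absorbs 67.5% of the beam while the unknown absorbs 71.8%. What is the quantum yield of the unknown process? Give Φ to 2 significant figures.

Φ = 0.046

Photons absorbed by the actinometer: 2.88×10⁻⁴ / 0.500 = 5.760×10⁻⁴ mol.
Incident flux: 5.760×10⁻⁴ / 0.675 = 8.533×10⁻⁴ einstein.
Absorbed by unknown: 0.718 × 8.533×10⁻⁴ = 6.127×10⁻⁴ mol.
Φ(unknown) = 2.83×10⁻⁵ / 6.127×10⁻⁴ = 0.046.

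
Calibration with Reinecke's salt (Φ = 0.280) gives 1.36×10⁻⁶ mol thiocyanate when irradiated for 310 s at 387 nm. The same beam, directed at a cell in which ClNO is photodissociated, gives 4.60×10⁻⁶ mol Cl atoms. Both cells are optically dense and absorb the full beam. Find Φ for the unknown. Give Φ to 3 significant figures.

Photons absorbed by the actinometer: 1.36×10⁻⁶ / 0.280 = 4.857×10⁻⁶ mol.
Φ(unknown) = 4.60×10⁻⁶ / 4.857×10⁻⁶ = 0.947.

Φ = 0.947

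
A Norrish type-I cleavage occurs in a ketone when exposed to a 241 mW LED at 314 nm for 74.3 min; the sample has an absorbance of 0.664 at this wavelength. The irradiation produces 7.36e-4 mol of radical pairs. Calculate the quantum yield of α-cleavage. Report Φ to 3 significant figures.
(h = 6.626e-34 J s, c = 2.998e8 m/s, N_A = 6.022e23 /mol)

Photon energy at 314 nm: hc/λ = (6.626e-34)(2.998e8)/(314e-9) = 6.326e-19 J.
Energy delivered: (241 mW)(4458 s) = 1074 J.
Photons incident: 1074 / 6.326e-19 = 1.698e21, i.e. 1.698e21/6.022e23 = 0.002820 mol.
Fraction absorbed: 1 − 10^(−0.664) = 0.7832.
Photons absorbed: 0.7832 × 0.002820 = 0.002209 mol.
Φ = 7.36e-4 mol / 0.002209 mol photons = 0.333.

Φ = 0.333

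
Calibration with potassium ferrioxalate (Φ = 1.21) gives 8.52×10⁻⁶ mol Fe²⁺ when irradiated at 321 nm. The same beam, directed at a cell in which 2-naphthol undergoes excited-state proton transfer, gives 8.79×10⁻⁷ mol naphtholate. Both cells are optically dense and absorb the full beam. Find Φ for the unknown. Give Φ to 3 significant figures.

Photons absorbed by the actinometer: 8.52×10⁻⁶ / 1.21 = 7.041×10⁻⁶ mol.
Φ(unknown) = 8.79×10⁻⁷ / 7.041×10⁻⁶ = 0.125.

Φ = 0.125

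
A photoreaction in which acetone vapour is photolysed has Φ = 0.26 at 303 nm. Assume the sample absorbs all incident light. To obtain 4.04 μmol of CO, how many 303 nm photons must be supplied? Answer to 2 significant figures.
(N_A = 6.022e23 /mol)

9.4e18 photons

Product: 4.04 μmol = 4.04e-6 mol.
Photons that must be absorbed: 4.04e-6 / 0.26 = 1.554e-5 mol.
Photon count: 1.554e-5 × 6.022e23 = 9.4e18.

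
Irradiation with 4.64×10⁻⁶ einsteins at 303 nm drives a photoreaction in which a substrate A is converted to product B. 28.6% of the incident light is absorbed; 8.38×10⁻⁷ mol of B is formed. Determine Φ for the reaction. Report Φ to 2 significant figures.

Φ = 0.63

Photons absorbed: 0.286 × 4.64×10⁻⁶ = 1.327×10⁻⁶ mol.
Φ = 8.38×10⁻⁷ mol / 1.327×10⁻⁶ mol photons = 0.63.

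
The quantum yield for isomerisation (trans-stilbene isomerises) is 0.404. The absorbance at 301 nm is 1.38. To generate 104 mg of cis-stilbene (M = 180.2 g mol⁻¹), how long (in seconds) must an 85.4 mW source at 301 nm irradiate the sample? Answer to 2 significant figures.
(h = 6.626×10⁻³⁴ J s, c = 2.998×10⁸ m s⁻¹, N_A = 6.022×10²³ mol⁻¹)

Product: 104 mg / 180.2 g mol⁻¹ = 5.771×10⁻⁴ mol.
Photons that must be absorbed: 5.771×10⁻⁴ / 0.404 = 0.001428 mol.
Fraction absorbed: 1 − 10^(−1.38) = 0.9583.
Incident photons needed: 0.001428 / 0.9583 = 0.001490 mol.
Photon energy: hc/λ = 6.600×10⁻¹⁹ J; per mole, 3.975×10⁵ J mol⁻¹.
Energy required: 0.001490 × 3.975×10⁵ = 592.3 J.
Time: 592.3 J / 0.0854 W = 6900 s.

t ≈ 6900 s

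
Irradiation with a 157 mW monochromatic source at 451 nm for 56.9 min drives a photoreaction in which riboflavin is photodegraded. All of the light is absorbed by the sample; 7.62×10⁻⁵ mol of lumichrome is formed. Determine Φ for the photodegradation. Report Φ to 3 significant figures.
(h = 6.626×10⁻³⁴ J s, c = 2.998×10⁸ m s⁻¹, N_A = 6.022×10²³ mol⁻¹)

Φ = 0.0377

Photon energy at 451 nm: hc/λ = (6.626×10⁻³⁴)(2.998×10⁸)/(451×10⁻⁹) = 4.405×10⁻¹⁹ J.
Energy delivered: (157 mW)(3414 s) = 536.0 J.
Photons incident: 536.0 / 4.405×10⁻¹⁹ = 1.217×10²¹, i.e. 1.217×10²¹/6.022×10²³ = 0.002021 mol.
Φ = 7.62×10⁻⁵ mol / 0.002021 mol photons = 0.0377.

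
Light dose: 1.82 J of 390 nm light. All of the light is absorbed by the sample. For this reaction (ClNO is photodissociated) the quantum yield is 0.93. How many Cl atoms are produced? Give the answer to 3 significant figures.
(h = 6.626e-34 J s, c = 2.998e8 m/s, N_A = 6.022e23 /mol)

3.32e18 atoms

Photon energy at 390 nm: hc/λ = (6.626e-34)(2.998e8)/(390e-9) = 5.094e-19 J.
Photons incident: 1.82 / 5.094e-19 = 3.573e18, i.e. 3.573e18/6.022e23 = 5.933e-6 mol.
Product: Φ × n_abs = 0.93 × 5.933e-6 = 5.518e-6 mol.
As a count: 5.518e-6 × 6.022e23 = 3.32e18.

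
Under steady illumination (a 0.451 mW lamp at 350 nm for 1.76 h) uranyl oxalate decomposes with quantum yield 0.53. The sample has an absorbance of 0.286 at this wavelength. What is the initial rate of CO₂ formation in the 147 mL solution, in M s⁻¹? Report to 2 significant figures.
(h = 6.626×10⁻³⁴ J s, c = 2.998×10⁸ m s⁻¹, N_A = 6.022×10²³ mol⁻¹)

2.3×10⁻⁹ M s⁻¹

Photon energy at 350 nm: hc/λ = (6.626×10⁻³⁴)(2.998×10⁸)/(350×10⁻⁹) = 5.676×10⁻¹⁹ J.
Energy delivered: (0.451 mW)(6336 s) = 2.858 J.
Photons incident: 2.858 / 5.676×10⁻¹⁹ = 5.035×10¹⁸, i.e. 5.035×10¹⁸/6.022×10²³ = 8.361×10⁻⁶ mol.
Fraction absorbed: 1 − 10^(−0.286) = 0.4824.
Photons absorbed: 0.4824 × 8.361×10⁻⁶ = 4.033×10⁻⁶ mol.
Product formed: 0.53 × 4.033×10⁻⁶ = 2.137×10⁻⁶ mol.
Rate: 2.137×10⁻⁶ mol / (6336 s × 0.147 L) = 2.3×10⁻⁹ M s⁻¹.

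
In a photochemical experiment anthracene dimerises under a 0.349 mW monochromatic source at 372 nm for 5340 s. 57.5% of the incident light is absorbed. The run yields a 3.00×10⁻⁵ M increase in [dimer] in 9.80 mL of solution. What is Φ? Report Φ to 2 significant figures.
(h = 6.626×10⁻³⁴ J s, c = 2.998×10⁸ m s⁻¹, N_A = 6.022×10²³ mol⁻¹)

Product: (3.00×10⁻⁵ M)(0.0098 L) = 2.940×10⁻⁷ mol.
Photon energy at 372 nm: hc/λ = (6.626×10⁻³⁴)(2.998×10⁸)/(372×10⁻⁹) = 5.340×10⁻¹⁹ J.
Energy delivered: (0.349 mW)(5340 s) = 1.864 J.
Photons incident: 1.864 / 5.340×10⁻¹⁹ = 3.491×10¹⁸, i.e. 3.491×10¹⁸/6.022×10²³ = 5.797×10⁻⁶ mol.
Photons absorbed: 0.575 × 5.797×10⁻⁶ = 3.333×10⁻⁶ mol.
Φ = 2.940×10⁻⁷ mol / 3.333×10⁻⁶ mol photons = 0.088.

Φ = 0.088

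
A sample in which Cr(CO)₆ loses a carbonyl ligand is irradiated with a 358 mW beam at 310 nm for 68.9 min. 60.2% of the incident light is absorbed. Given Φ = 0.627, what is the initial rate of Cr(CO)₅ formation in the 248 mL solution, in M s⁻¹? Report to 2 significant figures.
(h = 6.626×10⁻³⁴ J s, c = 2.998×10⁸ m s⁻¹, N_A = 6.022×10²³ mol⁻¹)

1.4×10⁻⁶ M s⁻¹

Photon energy at 310 nm: hc/λ = (6.626×10⁻³⁴)(2.998×10⁸)/(310×10⁻⁹) = 6.408×10⁻¹⁹ J.
Energy delivered: (358 mW)(4134 s) = 1480 J.
Photons incident: 1480 / 6.408×10⁻¹⁹ = 2.310×10²¹, i.e. 2.310×10²¹/6.022×10²³ = 0.003836 mol.
Photons absorbed: 0.602 × 0.003836 = 0.002309 mol.
Product formed: 0.627 × 0.002309 = 0.001448 mol.
Rate: 0.001448 mol / (4134 s × 0.248 L) = 1.4×10⁻⁶ M s⁻¹.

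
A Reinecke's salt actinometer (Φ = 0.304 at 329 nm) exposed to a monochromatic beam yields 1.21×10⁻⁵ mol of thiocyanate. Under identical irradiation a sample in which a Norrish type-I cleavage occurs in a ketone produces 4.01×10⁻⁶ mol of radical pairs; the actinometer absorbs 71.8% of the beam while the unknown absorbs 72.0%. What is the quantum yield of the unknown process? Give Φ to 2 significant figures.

Photons absorbed by the actinometer: 1.21×10⁻⁵ / 0.304 = 3.980×10⁻⁵ mol.
Incident flux: 3.980×10⁻⁵ / 0.718 = 5.543×10⁻⁵ einstein.
Absorbed by unknown: 0.720 × 5.543×10⁻⁵ = 3.991×10⁻⁵ mol.
Φ(unknown) = 4.01×10⁻⁶ / 3.991×10⁻⁵ = 0.10.

Φ = 0.10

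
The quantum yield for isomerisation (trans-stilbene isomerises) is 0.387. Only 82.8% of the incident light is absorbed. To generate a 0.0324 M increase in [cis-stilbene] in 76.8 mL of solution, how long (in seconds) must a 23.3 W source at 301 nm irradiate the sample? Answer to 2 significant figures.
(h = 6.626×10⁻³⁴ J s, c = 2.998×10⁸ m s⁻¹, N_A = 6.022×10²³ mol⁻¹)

Product: (0.0324 M)(0.0768 L) = 0.002488 mol.
Photons that must be absorbed: 0.002488 / 0.387 = 0.006429 mol.
Incident photons needed: 0.006429 / 0.828 = 0.007764 mol.
Photon energy: hc/λ = 6.600×10⁻¹⁹ J; per mole, 3.975×10⁵ J mol⁻¹.
Energy required: 0.007764 × 3.975×10⁵ = 3086 J.
Time: 3086 J / 23.3 W = 130 s.

t ≈ 130 s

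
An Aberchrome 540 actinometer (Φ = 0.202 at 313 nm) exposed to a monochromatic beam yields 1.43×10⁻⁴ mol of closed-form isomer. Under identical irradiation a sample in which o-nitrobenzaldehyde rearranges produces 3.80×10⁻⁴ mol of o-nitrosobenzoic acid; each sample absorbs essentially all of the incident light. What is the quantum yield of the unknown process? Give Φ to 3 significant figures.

Φ = 0.537

Photons absorbed by the actinometer: 1.43×10⁻⁴ / 0.202 = 7.079×10⁻⁴ mol.
Φ(unknown) = 3.80×10⁻⁴ / 7.079×10⁻⁴ = 0.537.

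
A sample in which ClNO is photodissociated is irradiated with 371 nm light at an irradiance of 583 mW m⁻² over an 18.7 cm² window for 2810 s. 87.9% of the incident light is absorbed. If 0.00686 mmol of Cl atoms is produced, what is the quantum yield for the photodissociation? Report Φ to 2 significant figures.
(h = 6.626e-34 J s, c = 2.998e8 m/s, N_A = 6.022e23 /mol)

Φ = 0.82

Product: 0.00686 mmol = 6.86e-6 mol.
Photon energy at 371 nm: hc/λ = (6.626e-34)(2.998e8)/(371e-9) = 5.354e-19 J.
Energy delivered: (583 mW m⁻²)(18.7e-4 m²)(2810 s) = 3.063 J.
Photons incident: 3.063 / 5.354e-19 = 5.721e18, i.e. 5.721e18/6.022e23 = 9.500e-6 mol.
Photons absorbed: 0.879 × 9.500e-6 = 8.351e-6 mol.
Φ = 6.86e-6 mol / 8.351e-6 mol photons = 0.82.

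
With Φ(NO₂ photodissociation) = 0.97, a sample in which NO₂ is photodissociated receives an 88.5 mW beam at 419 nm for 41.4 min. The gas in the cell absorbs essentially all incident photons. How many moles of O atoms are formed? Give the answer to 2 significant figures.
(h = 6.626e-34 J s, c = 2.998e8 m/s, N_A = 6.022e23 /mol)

Photon energy at 419 nm: hc/λ = (6.626e-34)(2.998e8)/(419e-9) = 4.741e-19 J.
Energy delivered: (88.5 mW)(2484 s) = 219.8 J.
Photons incident: 219.8 / 4.741e-19 = 4.636e20, i.e. 4.636e20/6.022e23 = 7.698e-4 mol.
Product: Φ × n_abs = 0.97 × 7.698e-4 = 7.467e-4 mol.

7.5e-4 mol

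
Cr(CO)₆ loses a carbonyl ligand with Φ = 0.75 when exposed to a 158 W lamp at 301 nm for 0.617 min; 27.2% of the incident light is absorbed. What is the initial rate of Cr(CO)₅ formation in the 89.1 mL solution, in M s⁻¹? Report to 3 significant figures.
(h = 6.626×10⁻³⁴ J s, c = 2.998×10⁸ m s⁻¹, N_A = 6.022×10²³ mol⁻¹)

9.10×10⁻⁴ M s⁻¹

Photon energy at 301 nm: hc/λ = (6.626×10⁻³⁴)(2.998×10⁸)/(301×10⁻⁹) = 6.600×10⁻¹⁹ J.
Energy delivered: (158 W)(37.02 s) = 5849 J.
Photons incident: 5849 / 6.600×10⁻¹⁹ = 8.862×10²¹, i.e. 8.862×10²¹/6.022×10²³ = 0.01472 mol.
Photons absorbed: 0.272 × 0.01472 = 0.004004 mol.
Product formed: 0.75 × 0.004004 = 0.003003 mol.
Rate: 0.003003 mol / (37.02 s × 0.0891 L) = 9.10×10⁻⁴ M s⁻¹.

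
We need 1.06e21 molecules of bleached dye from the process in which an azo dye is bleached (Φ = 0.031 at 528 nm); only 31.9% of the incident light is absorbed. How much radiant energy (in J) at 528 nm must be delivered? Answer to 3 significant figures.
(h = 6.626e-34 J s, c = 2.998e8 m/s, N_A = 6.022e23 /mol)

4.03e4 J

Product: 1.06e21 / 6.022e23 = 0.001760 mol.
Photons that must be absorbed: 0.001760 / 0.031 = 0.05677 mol.
Incident photons needed: 0.05677 / 0.319 = 0.1780 mol.
Photon energy: hc/λ = 3.762e-19 J; per mole, 2.265e5 J mol⁻¹.
Energy required: 0.1780 × 2.265e5 = 4.03e4 J.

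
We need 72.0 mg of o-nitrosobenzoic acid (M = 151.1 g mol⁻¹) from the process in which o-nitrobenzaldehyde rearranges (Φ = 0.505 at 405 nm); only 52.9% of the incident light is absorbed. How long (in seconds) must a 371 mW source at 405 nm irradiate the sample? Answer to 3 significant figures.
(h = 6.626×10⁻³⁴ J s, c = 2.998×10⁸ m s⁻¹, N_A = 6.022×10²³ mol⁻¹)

Product: 72.0 mg / 151.1 g mol⁻¹ = 4.765×10⁻⁴ mol.
Photons that must be absorbed: 4.765×10⁻⁴ / 0.505 = 9.436×10⁻⁴ mol.
Incident photons needed: 9.436×10⁻⁴ / 0.529 = 0.001784 mol.
Photon energy: hc/λ = 4.905×10⁻¹⁹ J; per mole, 2.954×10⁵ J mol⁻¹.
Energy required: 0.001784 × 2.954×10⁵ = 527.0 J.
Time: 527.0 J / 0.371 W = 1420 s.

t ≈ 1420 s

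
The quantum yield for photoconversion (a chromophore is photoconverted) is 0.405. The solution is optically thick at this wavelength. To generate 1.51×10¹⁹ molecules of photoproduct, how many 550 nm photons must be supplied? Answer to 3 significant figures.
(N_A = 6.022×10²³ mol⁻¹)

Product: 1.51×10¹⁹ / 6.022×10²³ = 2.507×10⁻⁵ mol.
Photons that must be absorbed: 2.507×10⁻⁵ / 0.405 = 6.190×10⁻⁵ mol.
Photon count: 6.190×10⁻⁵ × 6.022×10²³ = 3.73×10¹⁹.

3.73×10¹⁹ photons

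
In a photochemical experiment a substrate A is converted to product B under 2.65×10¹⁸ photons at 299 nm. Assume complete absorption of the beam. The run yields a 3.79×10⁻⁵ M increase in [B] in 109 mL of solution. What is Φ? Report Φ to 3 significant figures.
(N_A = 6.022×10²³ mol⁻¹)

Φ = 0.939

Product: (3.79×10⁻⁵ M)(0.109 L) = 4.131×10⁻⁶ mol.
Moles of photons: 2.65×10¹⁸ / 6.022×10²³ = 4.401×10⁻⁶ mol.
Φ = 4.131×10⁻⁶ mol / 4.401×10⁻⁶ mol photons = 0.939.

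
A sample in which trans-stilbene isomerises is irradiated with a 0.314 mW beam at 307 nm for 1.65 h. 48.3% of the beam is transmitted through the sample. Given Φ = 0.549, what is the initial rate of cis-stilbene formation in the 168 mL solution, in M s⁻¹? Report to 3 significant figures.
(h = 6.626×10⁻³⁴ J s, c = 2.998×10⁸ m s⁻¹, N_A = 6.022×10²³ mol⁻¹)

1.36×10⁻⁹ M s⁻¹

Photon energy at 307 nm: hc/λ = (6.626×10⁻³⁴)(2.998×10⁸)/(307×10⁻⁹) = 6.471×10⁻¹⁹ J.
Energy delivered: (0.314 mW)(5940 s) = 1.865 J.
Photons incident: 1.865 / 6.471×10⁻¹⁹ = 2.882×10¹⁸, i.e. 2.882×10¹⁸/6.022×10²³ = 4.786×10⁻⁶ mol.
Fraction absorbed: 1 − 48.3/100 = 0.5170.
Photons absorbed: 0.5170 × 4.786×10⁻⁶ = 2.474×10⁻⁶ mol.
Product formed: 0.549 × 2.474×10⁻⁶ = 1.358×10⁻⁶ mol.
Rate: 1.358×10⁻⁶ mol / (5940 s × 0.168 L) = 1.36×10⁻⁹ M s⁻¹.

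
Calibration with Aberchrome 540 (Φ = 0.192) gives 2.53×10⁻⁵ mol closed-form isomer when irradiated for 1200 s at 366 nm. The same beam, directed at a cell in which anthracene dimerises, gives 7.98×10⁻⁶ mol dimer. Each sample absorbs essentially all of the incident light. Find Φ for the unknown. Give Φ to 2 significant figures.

Φ = 0.061

Photons absorbed by the actinometer: 2.53×10⁻⁵ / 0.192 = 1.318×10⁻⁴ mol.
Φ(unknown) = 7.98×10⁻⁶ / 1.318×10⁻⁴ = 0.061.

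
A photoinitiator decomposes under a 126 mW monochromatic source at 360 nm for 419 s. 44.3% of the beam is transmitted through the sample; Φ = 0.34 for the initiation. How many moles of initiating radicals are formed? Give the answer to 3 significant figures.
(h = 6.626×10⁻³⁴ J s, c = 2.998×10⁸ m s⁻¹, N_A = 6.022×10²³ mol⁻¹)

Photon energy at 360 nm: hc/λ = (6.626×10⁻³⁴)(2.998×10⁸)/(360×10⁻⁹) = 5.518×10⁻¹⁹ J.
Energy delivered: (126 mW)(419 s) = 52.79 J.
Photons incident: 52.79 / 5.518×10⁻¹⁹ = 9.567×10¹⁹, i.e. 9.567×10¹⁹/6.022×10²³ = 1.589×10⁻⁴ mol.
Fraction absorbed: 1 − 44.3/100 = 0.5570.
Photons absorbed: 0.5570 × 1.589×10⁻⁴ = 8.851×10⁻⁵ mol.
Product: Φ × n_abs = 0.34 × 8.851×10⁻⁵ = 3.009×10⁻⁵ mol.

3.01×10⁻⁵ mol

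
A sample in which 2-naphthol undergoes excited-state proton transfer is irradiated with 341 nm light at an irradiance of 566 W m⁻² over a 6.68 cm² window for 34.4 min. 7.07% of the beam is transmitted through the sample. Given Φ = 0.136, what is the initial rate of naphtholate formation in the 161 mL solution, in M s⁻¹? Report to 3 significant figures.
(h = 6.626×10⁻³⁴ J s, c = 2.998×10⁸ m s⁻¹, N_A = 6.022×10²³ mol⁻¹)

Photon energy at 341 nm: hc/λ = (6.626×10⁻³⁴)(2.998×10⁸)/(341×10⁻⁹) = 5.825×10⁻¹⁹ J.
Energy delivered: (566 W m⁻²)(6.68×10⁻⁴ m²)(2064 s) = 780.4 J.
Photons incident: 780.4 / 5.825×10⁻¹⁹ = 1.340×10²¹, i.e. 1.340×10²¹/6.022×10²³ = 0.002225 mol.
Fraction absorbed: 1 − 7.07/100 = 0.9293.
Photons absorbed: 0.9293 × 0.002225 = 0.002068 mol.
Product formed: 0.136 × 0.002068 = 2.812×10⁻⁴ mol.
Rate: 2.812×10⁻⁴ mol / (2064 s × 0.161 L) = 8.46×10⁻⁷ M s⁻¹.

8.46×10⁻⁷ M s⁻¹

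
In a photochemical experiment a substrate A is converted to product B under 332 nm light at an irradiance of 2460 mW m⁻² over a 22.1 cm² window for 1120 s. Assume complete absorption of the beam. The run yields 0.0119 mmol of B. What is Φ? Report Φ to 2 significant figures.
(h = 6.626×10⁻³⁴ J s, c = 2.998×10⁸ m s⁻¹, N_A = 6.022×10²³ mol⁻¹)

Product: 0.0119 mmol = 1.19×10⁻⁵ mol.
Photon energy at 332 nm: hc/λ = (6.626×10⁻³⁴)(2.998×10⁸)/(332×10⁻⁹) = 5.983×10⁻¹⁹ J.
Energy delivered: (2460 mW m⁻²)(22.1×10⁻⁴ m²)(1120 s) = 6.089 J.
Photons incident: 6.089 / 5.983×10⁻¹⁹ = 1.018×10¹⁹, i.e. 1.018×10¹⁹/6.022×10²³ = 1.690×10⁻⁵ mol.
Φ = 1.19×10⁻⁵ mol / 1.690×10⁻⁵ mol photons = 0.70.

Φ = 0.70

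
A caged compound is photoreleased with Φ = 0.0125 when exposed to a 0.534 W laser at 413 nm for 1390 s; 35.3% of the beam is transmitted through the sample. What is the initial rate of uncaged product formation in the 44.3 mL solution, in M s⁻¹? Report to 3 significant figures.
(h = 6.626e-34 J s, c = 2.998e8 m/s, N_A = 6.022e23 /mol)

3.37e-7 M s⁻¹

Photon energy at 413 nm: hc/λ = (6.626e-34)(2.998e8)/(413e-9) = 4.810e-19 J.
Energy delivered: (0.534 W)(1390 s) = 742.3 J.
Photons incident: 742.3 / 4.810e-19 = 1.543e21, i.e. 1.543e21/6.022e23 = 0.002562 mol.
Fraction absorbed: 1 − 35.3/100 = 0.6470.
Photons absorbed: 0.6470 × 0.002562 = 0.001658 mol.
Product formed: 0.0125 × 0.001658 = 2.073e-5 mol.
Rate: 2.073e-5 mol / (1390 s × 0.0443 L) = 3.37e-7 M s⁻¹.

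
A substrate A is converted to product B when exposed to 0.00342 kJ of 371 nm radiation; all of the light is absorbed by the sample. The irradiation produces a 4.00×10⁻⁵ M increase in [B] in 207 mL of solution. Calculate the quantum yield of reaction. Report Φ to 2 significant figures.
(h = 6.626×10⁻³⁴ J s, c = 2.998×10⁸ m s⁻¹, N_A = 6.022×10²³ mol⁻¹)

Φ = 0.78

Product: (4.00×10⁻⁵ M)(0.207 L) = 8.280×10⁻⁶ mol.
Photon energy at 371 nm: hc/λ = (6.626×10⁻³⁴)(2.998×10⁸)/(371×10⁻⁹) = 5.354×10⁻¹⁹ J.
Incident energy: 0.00342 kJ = 3.42 J.
Photons incident: 3.42 / 5.354×10⁻¹⁹ = 6.388×10¹⁸, i.e. 6.388×10¹⁸/6.022×10²³ = 1.061×10⁻⁵ mol.
Φ = 8.280×10⁻⁶ mol / 1.061×10⁻⁵ mol photons = 0.78.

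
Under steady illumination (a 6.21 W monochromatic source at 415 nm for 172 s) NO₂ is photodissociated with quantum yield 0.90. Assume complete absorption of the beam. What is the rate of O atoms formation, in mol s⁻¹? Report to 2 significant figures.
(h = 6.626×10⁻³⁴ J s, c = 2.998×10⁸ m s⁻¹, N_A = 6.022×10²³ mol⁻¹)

1.9×10⁻⁵ mol s⁻¹

Photon energy at 415 nm: hc/λ = (6.626×10⁻³⁴)(2.998×10⁸)/(415×10⁻⁹) = 4.787×10⁻¹⁹ J.
Energy delivered: (6.21 W)(172 s) = 1068 J.
Photons incident: 1068 / 4.787×10⁻¹⁹ = 2.231×10²¹, i.e. 2.231×10²¹/6.022×10²³ = 0.003705 mol.
Product formed: 0.90 × 0.003705 = 0.003335 mol.
Rate: 0.003335 / 172 s = 1.9×10⁻⁵ mol s⁻¹.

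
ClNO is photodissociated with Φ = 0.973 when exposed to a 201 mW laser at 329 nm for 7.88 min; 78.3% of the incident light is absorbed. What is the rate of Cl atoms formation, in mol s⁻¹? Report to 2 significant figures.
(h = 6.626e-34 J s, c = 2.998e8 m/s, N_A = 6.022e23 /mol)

4.2e-7 mol s⁻¹

Photon energy at 329 nm: hc/λ = (6.626e-34)(2.998e8)/(329e-9) = 6.038e-19 J.
Energy delivered: (201 mW)(472.8 s) = 95.03 J.
Photons incident: 95.03 / 6.038e-19 = 1.574e20, i.e. 1.574e20/6.022e23 = 2.614e-4 mol.
Photons absorbed: 0.783 × 2.614e-4 = 2.047e-4 mol.
Product formed: 0.973 × 2.047e-4 = 1.992e-4 mol.
Rate: 1.992e-4 / 472.8 s = 4.2e-7 mol s⁻¹.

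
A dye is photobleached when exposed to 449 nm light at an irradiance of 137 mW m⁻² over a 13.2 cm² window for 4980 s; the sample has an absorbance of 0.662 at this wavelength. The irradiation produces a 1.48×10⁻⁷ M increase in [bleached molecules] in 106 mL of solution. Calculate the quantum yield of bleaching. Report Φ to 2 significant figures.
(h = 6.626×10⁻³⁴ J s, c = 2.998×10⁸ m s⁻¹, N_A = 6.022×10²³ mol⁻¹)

Φ = 0.0059

Product: (1.48×10⁻⁷ M)(0.106 L) = 1.569×10⁻⁸ mol.
Photon energy at 449 nm: hc/λ = (6.626×10⁻³⁴)(2.998×10⁸)/(449×10⁻⁹) = 4.424×10⁻¹⁹ J.
Energy delivered: (137 mW m⁻²)(13.2×10⁻⁴ m²)(4980 s) = 0.9006 J.
Photons incident: 0.9006 / 4.424×10⁻¹⁹ = 2.036×10¹⁸, i.e. 2.036×10¹⁸/6.022×10²³ = 3.381×10⁻⁶ mol.
Fraction absorbed: 1 − 10^(−0.662) = 0.7822.
Photons absorbed: 0.7822 × 3.381×10⁻⁶ = 2.645×10⁻⁶ mol.
Φ = 1.569×10⁻⁸ mol / 2.645×10⁻⁶ mol photons = 0.0059.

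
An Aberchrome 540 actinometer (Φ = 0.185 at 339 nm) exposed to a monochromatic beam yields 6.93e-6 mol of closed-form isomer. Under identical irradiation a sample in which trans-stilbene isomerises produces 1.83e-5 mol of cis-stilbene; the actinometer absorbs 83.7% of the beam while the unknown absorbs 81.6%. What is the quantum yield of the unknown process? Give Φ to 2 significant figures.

Φ = 0.50

Photons absorbed by the actinometer: 6.93e-6 / 0.185 = 3.746e-5 mol.
Incident flux: 3.746e-5 / 0.837 = 4.476e-5 einstein.
Absorbed by unknown: 0.816 × 4.476e-5 = 3.652e-5 mol.
Φ(unknown) = 1.83e-5 / 3.652e-5 = 0.50.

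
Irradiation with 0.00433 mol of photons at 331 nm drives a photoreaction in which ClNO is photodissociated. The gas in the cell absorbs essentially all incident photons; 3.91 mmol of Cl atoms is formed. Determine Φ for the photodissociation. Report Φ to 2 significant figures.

Φ = 0.90

Product: 3.91 mmol = 0.00391 mol.
Φ = 0.00391 mol / 0.00433 mol photons = 0.90.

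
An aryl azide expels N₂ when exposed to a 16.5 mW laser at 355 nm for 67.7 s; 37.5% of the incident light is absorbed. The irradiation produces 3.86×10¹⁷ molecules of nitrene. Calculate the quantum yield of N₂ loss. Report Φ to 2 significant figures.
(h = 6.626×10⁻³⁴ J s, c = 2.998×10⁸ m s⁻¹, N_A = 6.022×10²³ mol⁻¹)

Φ = 0.52

Product: 3.86×10¹⁷ / 6.022×10²³ = 6.410×10⁻⁷ mol.
Photon energy at 355 nm: hc/λ = (6.626×10⁻³⁴)(2.998×10⁸)/(355×10⁻⁹) = 5.596×10⁻¹⁹ J.
Energy delivered: (16.5 mW)(67.7 s) = 1.117 J.
Photons incident: 1.117 / 5.596×10⁻¹⁹ = 1.996×10¹⁸, i.e. 1.996×10¹⁸/6.022×10²³ = 3.315×10⁻⁶ mol.
Photons absorbed: 0.375 × 3.315×10⁻⁶ = 1.243×10⁻⁶ mol.
Φ = 6.410×10⁻⁷ mol / 1.243×10⁻⁶ mol photons = 0.52.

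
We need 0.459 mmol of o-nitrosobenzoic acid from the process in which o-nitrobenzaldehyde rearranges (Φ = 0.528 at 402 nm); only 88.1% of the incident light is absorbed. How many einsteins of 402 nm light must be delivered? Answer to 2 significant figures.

9.9×10⁻⁴ einstein

Product: 0.459 mmol = 4.59×10⁻⁴ mol.
Photons that must be absorbed: 4.59×10⁻⁴ / 0.528 = 8.693×10⁻⁴ mol.
Incident photons needed: 8.693×10⁻⁴ / 0.881 = 9.867×10⁻⁴ mol.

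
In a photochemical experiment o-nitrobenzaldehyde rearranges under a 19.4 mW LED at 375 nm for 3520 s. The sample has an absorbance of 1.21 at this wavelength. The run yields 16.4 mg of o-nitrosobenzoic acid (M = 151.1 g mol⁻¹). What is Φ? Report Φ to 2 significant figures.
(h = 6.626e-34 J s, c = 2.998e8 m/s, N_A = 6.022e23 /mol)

Φ = 0.54

Product: 16.4 mg / 151.1 g mol⁻¹ = 1.085e-4 mol.
Photon energy at 375 nm: hc/λ = (6.626e-34)(2.998e8)/(375e-9) = 5.297e-19 J.
Energy delivered: (19.4 mW)(3520 s) = 68.29 J.
Photons incident: 68.29 / 5.297e-19 = 1.289e20, i.e. 1.289e20/6.022e23 = 2.140e-4 mol.
Fraction absorbed: 1 − 10^(−1.21) = 0.9383.
Photons absorbed: 0.9383 × 2.140e-4 = 2.008e-4 mol.
Φ = 1.085e-4 mol / 2.008e-4 mol photons = 0.54.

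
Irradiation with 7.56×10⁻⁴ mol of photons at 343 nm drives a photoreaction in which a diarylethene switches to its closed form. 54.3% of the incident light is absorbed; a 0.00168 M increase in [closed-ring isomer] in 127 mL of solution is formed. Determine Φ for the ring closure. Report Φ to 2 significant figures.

Product: (0.00168 M)(0.127 L) = 2.134×10⁻⁴ mol.
Photons absorbed: 0.543 × 7.56×10⁻⁴ = 4.105×10⁻⁴ mol.
Φ = 2.134×10⁻⁴ mol / 4.105×10⁻⁴ mol photons = 0.52.

Φ = 0.52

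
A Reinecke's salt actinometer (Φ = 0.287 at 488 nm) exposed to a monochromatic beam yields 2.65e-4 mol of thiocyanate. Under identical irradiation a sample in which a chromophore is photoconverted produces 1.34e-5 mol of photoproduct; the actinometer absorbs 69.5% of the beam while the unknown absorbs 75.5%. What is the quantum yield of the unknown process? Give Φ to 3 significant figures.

Photons absorbed by the actinometer: 2.65e-4 / 0.287 = 9.233e-4 mol.
Incident flux: 9.233e-4 / 0.695 = 0.001328 einstein.
Absorbed by unknown: 0.755 × 0.001328 = 0.001003 mol.
Φ(unknown) = 1.34e-5 / 0.001003 = 0.0134.

Φ = 0.0134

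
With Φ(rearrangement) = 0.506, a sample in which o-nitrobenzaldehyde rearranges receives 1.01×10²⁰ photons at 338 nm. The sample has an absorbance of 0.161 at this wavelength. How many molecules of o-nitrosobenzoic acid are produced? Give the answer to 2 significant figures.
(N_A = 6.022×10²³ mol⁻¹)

1.6×10¹⁹ molecules

Moles of photons: 1.01×10²⁰ / 6.022×10²³ = 1.677×10⁻⁴ mol.
Fraction absorbed: 1 − 10^(−0.161) = 0.3098.
Photons absorbed: 0.3098 × 1.677×10⁻⁴ = 5.195×10⁻⁵ mol.
Product: Φ × n_abs = 0.506 × 5.195×10⁻⁵ = 2.629×10⁻⁵ mol.
As a count: 2.629×10⁻⁵ × 6.022×10²³ = 1.6×10¹⁹.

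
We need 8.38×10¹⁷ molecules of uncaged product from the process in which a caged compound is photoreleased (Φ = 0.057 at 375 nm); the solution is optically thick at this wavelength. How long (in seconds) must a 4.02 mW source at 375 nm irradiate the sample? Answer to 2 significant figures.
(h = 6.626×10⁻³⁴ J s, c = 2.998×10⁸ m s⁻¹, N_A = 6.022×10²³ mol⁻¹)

t ≈ 1900 s

Product: 8.38×10¹⁷ / 6.022×10²³ = 1.392×10⁻⁶ mol.
Photons that must be absorbed: 1.392×10⁻⁶ / 0.057 = 2.442×10⁻⁵ mol.
Photon energy: hc/λ = 5.297×10⁻¹⁹ J; per mole, 3.190×10⁵ J mol⁻¹.
Energy required: 2.442×10⁻⁵ × 3.190×10⁵ = 7.790 J.
Time: 7.790 J / 0.00402 W = 1900 s.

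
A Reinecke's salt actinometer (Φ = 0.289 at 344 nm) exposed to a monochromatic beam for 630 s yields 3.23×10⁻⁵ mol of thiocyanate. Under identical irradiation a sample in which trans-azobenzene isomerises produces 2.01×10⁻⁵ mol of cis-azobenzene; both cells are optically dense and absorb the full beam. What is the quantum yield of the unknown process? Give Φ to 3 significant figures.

Photons absorbed by the actinometer: 3.23×10⁻⁵ / 0.289 = 1.118×10⁻⁴ mol.
Φ(unknown) = 2.01×10⁻⁵ / 1.118×10⁻⁴ = 0.180.

Φ = 0.180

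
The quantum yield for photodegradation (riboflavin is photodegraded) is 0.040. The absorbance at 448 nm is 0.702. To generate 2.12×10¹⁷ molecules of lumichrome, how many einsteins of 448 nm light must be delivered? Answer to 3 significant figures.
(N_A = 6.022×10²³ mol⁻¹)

1.10×10⁻⁵ einstein

Product: 2.12×10¹⁷ / 6.022×10²³ = 3.520×10⁻⁷ mol.
Photons that must be absorbed: 3.520×10⁻⁷ / 0.040 = 8.800×10⁻⁶ mol.
Fraction absorbed: 1 − 10^(−0.702) = 0.8014.
Incident photons needed: 8.800×10⁻⁶ / 0.8014 = 1.098×10⁻⁵ mol.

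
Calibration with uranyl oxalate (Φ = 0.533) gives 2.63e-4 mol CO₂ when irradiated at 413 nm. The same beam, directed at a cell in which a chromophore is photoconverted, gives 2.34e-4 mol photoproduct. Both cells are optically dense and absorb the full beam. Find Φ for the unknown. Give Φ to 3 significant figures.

Photons absorbed by the actinometer: 2.63e-4 / 0.533 = 4.934e-4 mol.
Φ(unknown) = 2.34e-4 / 4.934e-4 = 0.474.

Φ = 0.474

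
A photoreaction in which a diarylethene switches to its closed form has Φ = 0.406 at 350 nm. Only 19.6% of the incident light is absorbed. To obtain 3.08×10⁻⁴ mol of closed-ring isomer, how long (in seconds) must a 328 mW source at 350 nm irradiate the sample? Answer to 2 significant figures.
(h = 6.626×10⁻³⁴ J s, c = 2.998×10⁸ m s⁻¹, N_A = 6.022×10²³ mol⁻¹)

Photons that must be absorbed: 3.08×10⁻⁴ / 0.406 = 7.586×10⁻⁴ mol.
Incident photons needed: 7.586×10⁻⁴ / 0.196 = 0.003870 mol.
Photon energy: hc/λ = 5.676×10⁻¹⁹ J; per mole, 3.418×10⁵ J mol⁻¹.
Energy required: 0.003870 × 3.418×10⁵ = 1323 J.
Time: 1323 J / 0.328 W = 4000 s.

t ≈ 4000 s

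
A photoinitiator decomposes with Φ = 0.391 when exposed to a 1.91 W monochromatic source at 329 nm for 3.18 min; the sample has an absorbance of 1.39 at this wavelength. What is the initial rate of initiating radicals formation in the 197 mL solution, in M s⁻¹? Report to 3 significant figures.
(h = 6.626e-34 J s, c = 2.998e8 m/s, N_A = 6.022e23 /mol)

1.00e-5 M s⁻¹

Photon energy at 329 nm: hc/λ = (6.626e-34)(2.998e8)/(329e-9) = 6.038e-19 J.
Energy delivered: (1.91 W)(190.8 s) = 364.4 J.
Photons incident: 364.4 / 6.038e-19 = 6.035e20, i.e. 6.035e20/6.022e23 = 0.001002 mol.
Fraction absorbed: 1 − 10^(−1.39) = 0.9593.
Photons absorbed: 0.9593 × 0.001002 = 9.612e-4 mol.
Product formed: 0.391 × 9.612e-4 = 3.758e-4 mol.
Rate: 3.758e-4 mol / (190.8 s × 0.197 L) = 1.00e-5 M s⁻¹.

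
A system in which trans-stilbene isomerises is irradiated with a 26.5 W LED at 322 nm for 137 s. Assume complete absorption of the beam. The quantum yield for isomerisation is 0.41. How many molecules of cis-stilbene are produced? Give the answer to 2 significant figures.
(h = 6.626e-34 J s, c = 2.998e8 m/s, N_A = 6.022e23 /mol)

Photon energy at 322 nm: hc/λ = (6.626e-34)(2.998e8)/(322e-9) = 6.169e-19 J.
Energy delivered: (26.5 W)(137 s) = 3631 J.
Photons incident: 3631 / 6.169e-19 = 5.886e21, i.e. 5.886e21/6.022e23 = 0.009774 mol.
Product: Φ × n_abs = 0.41 × 0.009774 = 0.004007 mol.
As a count: 0.004007 × 6.022e23 = 2.4e21.

2.4e21 molecules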